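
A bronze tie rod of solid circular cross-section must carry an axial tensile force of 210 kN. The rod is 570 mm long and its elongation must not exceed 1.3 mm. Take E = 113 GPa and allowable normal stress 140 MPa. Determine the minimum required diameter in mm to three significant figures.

43.7 mm

Required area A ≥ P/σ_allow = 210000/140 = 1500 mm².
For a solid circular section, d ≥ √(4A/π) = 43.7 mm.
Elongation limit: A ≥ PL/(Eδ_allow) = 210000·570/(113000·1.3) = 814.8 mm² ⇒ d ≥ 32.21 mm.
The stress limit governs.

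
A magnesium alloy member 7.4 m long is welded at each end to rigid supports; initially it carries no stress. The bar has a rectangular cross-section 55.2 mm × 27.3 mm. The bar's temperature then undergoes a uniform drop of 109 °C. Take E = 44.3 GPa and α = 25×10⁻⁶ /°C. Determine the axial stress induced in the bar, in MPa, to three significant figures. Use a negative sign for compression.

121 MPa

Free thermal expansion αLΔT = 25e-6 · 7400 · -109 = -20.16 mm.
The walls impose strain ε = −(-20.16)/7400 = 2.7250e-03; σ = Eε = 44300 · 2.7250e-03 = 120.7 MPa.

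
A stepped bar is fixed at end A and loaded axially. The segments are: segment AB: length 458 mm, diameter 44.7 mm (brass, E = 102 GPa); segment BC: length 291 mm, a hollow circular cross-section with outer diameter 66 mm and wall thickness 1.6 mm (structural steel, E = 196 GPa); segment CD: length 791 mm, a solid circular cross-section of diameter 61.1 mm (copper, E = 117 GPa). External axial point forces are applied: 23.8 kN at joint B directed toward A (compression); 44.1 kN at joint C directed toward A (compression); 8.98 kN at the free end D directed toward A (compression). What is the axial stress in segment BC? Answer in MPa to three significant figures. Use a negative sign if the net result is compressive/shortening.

Internal axial forces (sectioning from the free end, tension +): N_CD = -8.98 kN, N_BC = -53.08 kN, N_AB = -76.88 kN.
A_BC = 323.7 mm².
σ_BC = N_BC/A_BC = -53080/323.7 = -164 MPa.

-164 MPa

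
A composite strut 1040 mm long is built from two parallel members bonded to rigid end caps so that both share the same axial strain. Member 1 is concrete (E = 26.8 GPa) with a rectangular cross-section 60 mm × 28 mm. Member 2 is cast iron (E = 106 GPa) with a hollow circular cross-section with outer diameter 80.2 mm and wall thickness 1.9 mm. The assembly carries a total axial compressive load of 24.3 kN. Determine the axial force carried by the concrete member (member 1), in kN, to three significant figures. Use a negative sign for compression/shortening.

-11.6 kN

A_1 = 1680 mm².
A_2 = 467.4 mm².
Equal strain + equilibrium ⇒ each member carries load in proportion to AE: A₁E₁ = 45020000 N, A₂E₂ = 49540000 N, ΣAE = 94570000 N.
F₁ = P·A₁E₁/ΣAE = -24300·45020000/94570000 = -11570 N.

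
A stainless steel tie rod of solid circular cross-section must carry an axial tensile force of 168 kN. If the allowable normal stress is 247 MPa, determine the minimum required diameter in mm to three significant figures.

29.4 mm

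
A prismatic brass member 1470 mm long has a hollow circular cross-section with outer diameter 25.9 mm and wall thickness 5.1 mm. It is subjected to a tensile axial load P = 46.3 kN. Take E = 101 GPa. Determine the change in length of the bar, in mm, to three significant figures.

2.02 mm

A = 333.3 mm².
δ_mech = NL/(AE) = 46300·1470/(333.3·101000) = 2.022 mm.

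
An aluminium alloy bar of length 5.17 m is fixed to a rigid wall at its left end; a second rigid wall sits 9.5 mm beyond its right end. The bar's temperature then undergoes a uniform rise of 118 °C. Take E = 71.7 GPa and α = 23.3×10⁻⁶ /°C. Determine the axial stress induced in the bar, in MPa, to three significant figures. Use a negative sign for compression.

-65.4 MPa

Free thermal expansion αLΔT = 23.3e-6 · 5170 · 118 = 14.21 mm.
The walls engage after the gap closes; constrained expansion = 14.21 − 9.5 = 4.714 mm.
The walls impose strain ε = −(4.714)/5170 = -9.1188e-04; σ = Eε = 71700 · -9.1188e-04 = -65.38 MPa.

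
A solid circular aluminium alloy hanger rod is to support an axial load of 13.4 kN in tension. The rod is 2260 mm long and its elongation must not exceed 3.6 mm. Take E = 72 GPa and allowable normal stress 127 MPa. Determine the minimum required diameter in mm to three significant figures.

Required area A ≥ P/σ_allow = 13400/127 = 105.5 mm².
For a solid circular section, d ≥ √(4A/π) = 11.59 mm.
Elongation limit: A ≥ PL/(Eδ_allow) = 13400·2260/(72000·3.6) = 116.8 mm² ⇒ d ≥ 12.2 mm.
The elongation limit governs.

12.2 mm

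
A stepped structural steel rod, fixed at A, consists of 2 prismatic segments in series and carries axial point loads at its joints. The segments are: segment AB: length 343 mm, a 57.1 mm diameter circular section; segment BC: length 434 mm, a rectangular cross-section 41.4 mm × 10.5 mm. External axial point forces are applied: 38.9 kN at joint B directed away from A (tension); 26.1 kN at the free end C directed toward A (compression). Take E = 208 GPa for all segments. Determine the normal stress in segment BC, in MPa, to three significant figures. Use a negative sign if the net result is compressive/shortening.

-60.0 MPa

Internal axial forces (sectioning from the free end, tension +): N_BC = -26.1 kN, N_AB = 12.8 kN.
A_BC = 434.7 mm².
σ_BC = N_BC/A_BC = -26100/434.7 = -60.04 MPa.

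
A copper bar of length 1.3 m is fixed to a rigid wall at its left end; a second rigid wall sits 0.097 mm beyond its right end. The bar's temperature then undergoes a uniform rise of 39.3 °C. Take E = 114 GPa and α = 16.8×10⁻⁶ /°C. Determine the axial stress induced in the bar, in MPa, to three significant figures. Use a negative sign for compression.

Free thermal expansion αLΔT = 16.8e-6 · 1300 · 39.3 = 0.8583 mm.
The walls engage after the gap closes; constrained expansion = 0.8583 − 0.097 = 0.7613 mm.
The walls impose strain ε = −(0.7613)/1300 = -5.8562e-04; σ = Eε = 114000 · -5.8562e-04 = -66.76 MPa.

-66.8 MPa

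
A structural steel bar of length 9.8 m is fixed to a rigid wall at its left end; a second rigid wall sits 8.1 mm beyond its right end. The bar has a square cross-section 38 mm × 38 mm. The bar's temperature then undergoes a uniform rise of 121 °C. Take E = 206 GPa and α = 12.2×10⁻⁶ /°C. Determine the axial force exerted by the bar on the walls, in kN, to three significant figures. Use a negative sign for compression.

-193 kN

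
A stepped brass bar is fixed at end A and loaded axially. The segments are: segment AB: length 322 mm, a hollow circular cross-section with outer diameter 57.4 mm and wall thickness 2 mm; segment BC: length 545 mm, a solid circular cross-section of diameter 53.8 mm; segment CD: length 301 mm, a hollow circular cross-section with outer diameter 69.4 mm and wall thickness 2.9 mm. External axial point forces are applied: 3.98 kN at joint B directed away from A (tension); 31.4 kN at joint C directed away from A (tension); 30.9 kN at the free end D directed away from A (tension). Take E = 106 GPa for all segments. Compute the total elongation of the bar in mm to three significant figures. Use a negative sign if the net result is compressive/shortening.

0.864 mm

Internal axial forces (sectioning from the free end, tension +): N_CD = 30.9 kN, N_BC = 62.3 kN, N_AB = 66.28 kN.
A_AB = 348.1 mm².
A_BC = 2273 mm².
A_CD = 605.9 mm².
δ_AB = 66280·322/(348.1·106000) = 0.5784 mm
δ_BC = 62300·545/(2273·106000) = 0.1409 mm
δ_CD = 30900·301/(605.9·106000) = 0.1448 mm
δ = Σδ_i = 0.8642 mm.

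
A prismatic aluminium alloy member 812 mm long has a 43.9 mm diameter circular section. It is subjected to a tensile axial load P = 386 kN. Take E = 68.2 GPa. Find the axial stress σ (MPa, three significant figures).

A = 1514 mm².
σ = N/A = 386000/1514 = 255 MPa.

255 MPa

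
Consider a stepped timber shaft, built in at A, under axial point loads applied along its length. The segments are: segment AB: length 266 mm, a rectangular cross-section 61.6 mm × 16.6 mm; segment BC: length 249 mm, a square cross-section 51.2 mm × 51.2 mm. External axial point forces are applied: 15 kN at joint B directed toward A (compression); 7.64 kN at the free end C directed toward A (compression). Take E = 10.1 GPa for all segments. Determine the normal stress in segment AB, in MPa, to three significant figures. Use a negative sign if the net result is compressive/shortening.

Internal axial forces (sectioning from the free end, tension +): N_BC = -7.64 kN, N_AB = -22.64 kN.
A_AB = 1023 mm².
σ_AB = N_AB/A_AB = -22640/1023 = -22.14 MPa.

-22.1 MPa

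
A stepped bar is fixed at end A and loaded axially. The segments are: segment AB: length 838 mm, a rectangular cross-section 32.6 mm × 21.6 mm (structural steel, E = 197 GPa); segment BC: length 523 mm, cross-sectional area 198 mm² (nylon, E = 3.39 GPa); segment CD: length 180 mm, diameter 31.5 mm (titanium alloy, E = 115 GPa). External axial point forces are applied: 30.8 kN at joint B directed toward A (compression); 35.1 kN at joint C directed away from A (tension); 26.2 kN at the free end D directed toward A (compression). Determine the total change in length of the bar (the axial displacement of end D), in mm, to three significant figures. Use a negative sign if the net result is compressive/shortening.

Internal axial forces (sectioning from the free end, tension +): N_CD = -26.2 kN, N_BC = 8.9 kN, N_AB = -21.9 kN.
A_AB = 704.2 mm².
A_CD = 779.3 mm².
δ_AB = -21900·838/(704.2·197000) = -0.1323 mm
δ_BC = 8900·523/(198·3390) = 6.935 mm
δ_CD = -26200·180/(779.3·115000) = -0.05262 mm
δ = Σδ_i = 6.75 mm.

6.75 mm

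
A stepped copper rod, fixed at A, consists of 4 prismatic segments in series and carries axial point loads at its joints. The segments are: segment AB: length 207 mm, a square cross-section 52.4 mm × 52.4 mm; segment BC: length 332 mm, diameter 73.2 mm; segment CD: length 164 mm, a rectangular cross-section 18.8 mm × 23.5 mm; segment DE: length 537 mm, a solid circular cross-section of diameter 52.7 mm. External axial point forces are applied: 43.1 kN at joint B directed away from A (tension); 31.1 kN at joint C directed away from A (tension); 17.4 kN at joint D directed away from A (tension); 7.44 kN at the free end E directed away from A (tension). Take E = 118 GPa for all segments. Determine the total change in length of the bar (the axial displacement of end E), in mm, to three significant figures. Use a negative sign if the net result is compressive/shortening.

0.194 mm

Internal axial forces (sectioning from the free end, tension +): N_DE = 7.44 kN, N_CD = 24.84 kN, N_BC = 55.94 kN, N_AB = 99.04 kN.
A_AB = 2746 mm².
A_BC = 4208 mm².
A_CD = 441.8 mm².
A_DE = 2181 mm².
δ_AB = 99040·207/(2746·118000) = 0.06328 mm
δ_BC = 55940·332/(4208·118000) = 0.0374 mm
δ_CD = 24840·164/(441.8·118000) = 0.07814 mm
δ_DE = 7440·537/(2181·118000) = 0.01552 mm
δ = Σδ_i = 0.1943 mm.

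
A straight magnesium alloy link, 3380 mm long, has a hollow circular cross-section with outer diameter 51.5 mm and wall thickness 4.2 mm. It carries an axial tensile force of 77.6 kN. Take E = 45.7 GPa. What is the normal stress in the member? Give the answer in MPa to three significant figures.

124 MPa

A = 624.1 mm².
σ = N/A = 77600/624.1 = 124.3 MPa.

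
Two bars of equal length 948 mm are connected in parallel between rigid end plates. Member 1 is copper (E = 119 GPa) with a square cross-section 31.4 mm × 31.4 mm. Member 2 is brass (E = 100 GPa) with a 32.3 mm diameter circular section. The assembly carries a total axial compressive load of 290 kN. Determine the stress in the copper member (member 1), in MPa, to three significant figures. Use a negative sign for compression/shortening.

A_1 = 986 mm².
A_2 = 819.4 mm².
Equal strain + equilibrium ⇒ each member carries load in proportion to AE: A₁E₁ = 117300000 N, A₂E₂ = 81940000 N, ΣAE = 199300000 N.
σ₁ = P·E₁/ΣAE = -290000·119000/199300000 = -173.2 MPa.

-173 MPa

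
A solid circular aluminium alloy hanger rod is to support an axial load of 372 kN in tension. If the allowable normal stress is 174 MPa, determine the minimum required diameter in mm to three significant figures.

Required area A ≥ P/σ_allow = 372000/174 = 2138 mm².
For a solid circular section, d ≥ √(4A/π) = 52.17 mm.

52.2 mm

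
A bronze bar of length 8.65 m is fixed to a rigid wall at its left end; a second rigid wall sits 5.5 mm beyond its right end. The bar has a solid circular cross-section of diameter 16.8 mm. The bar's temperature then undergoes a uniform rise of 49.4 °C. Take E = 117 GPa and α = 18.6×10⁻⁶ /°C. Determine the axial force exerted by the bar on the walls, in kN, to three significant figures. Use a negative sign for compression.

-7.34 kN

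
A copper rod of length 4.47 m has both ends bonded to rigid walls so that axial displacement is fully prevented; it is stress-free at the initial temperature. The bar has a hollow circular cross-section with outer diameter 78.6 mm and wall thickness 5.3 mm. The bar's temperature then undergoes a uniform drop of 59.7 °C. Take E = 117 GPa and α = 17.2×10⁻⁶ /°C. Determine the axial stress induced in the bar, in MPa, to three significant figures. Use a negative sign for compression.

Free thermal expansion αLΔT = 17.2e-6 · 4470 · -59.7 = -4.59 mm.
The walls impose strain ε = −(-4.59)/4470 = 1.0268e-03; σ = Eε = 117000 · 1.0268e-03 = 120.1 MPa.

120 MPa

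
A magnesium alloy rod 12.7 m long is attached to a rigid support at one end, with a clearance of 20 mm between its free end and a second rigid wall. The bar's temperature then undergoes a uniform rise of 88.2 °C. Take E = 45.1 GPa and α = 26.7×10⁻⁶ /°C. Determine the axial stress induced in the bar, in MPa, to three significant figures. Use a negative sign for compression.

-35.2 MPa

Free thermal expansion αLΔT = 26.7e-6 · 12700 · 88.2 = 29.91 mm.
The walls engage after the gap closes; constrained expansion = 29.91 − 20 = 9.908 mm.
The walls impose strain ε = −(9.908)/12700 = -7.8014e-04; σ = Eε = 45100 · -7.8014e-04 = -35.18 MPa.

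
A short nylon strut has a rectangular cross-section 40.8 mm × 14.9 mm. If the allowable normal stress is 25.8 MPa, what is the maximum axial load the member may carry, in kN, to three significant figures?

A = 607.9 mm².
P_max = σ_allow · A = 25.8 · 607.9 = 15680 N = 15.68 kN.

15.7 kN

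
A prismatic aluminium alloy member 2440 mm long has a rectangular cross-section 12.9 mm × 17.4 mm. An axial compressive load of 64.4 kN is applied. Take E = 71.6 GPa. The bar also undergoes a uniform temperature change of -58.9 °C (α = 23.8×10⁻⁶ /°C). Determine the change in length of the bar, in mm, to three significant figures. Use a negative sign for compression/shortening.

-13.2 mm

A = 224.5 mm².
δ_mech = NL/(AE) = -64400·2440/(224.5·71600) = -9.777 mm.
δ_thermal = αLΔT = 23.8e-6·2440·-58.9 = -3.42 mm.
δ = δ_mech + δ_thermal = -13.2 mm.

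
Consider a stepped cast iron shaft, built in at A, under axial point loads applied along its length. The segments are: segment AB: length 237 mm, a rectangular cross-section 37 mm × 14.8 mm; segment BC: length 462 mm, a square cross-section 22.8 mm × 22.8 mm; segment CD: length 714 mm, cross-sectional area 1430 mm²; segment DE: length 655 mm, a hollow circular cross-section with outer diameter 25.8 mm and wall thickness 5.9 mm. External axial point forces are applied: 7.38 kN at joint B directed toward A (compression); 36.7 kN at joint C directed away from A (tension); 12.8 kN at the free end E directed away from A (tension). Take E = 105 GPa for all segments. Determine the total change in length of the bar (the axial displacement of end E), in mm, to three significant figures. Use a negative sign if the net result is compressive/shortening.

Internal axial forces (sectioning from the free end, tension +): N_DE = 12.8 kN, N_CD = 12.8 kN, N_BC = 49.5 kN, N_AB = 42.12 kN.
A_AB = 547.6 mm².
A_BC = 519.8 mm².
A_DE = 368.9 mm².
δ_AB = 42120·237/(547.6·105000) = 0.1736 mm
δ_BC = 49500·462/(519.8·105000) = 0.419 mm
δ_CD = 12800·714/(1430·105000) = 0.06087 mm
δ_DE = 12800·655/(368.9·105000) = 0.2165 mm
δ = Σδ_i = 0.8699 mm.

0.870 mm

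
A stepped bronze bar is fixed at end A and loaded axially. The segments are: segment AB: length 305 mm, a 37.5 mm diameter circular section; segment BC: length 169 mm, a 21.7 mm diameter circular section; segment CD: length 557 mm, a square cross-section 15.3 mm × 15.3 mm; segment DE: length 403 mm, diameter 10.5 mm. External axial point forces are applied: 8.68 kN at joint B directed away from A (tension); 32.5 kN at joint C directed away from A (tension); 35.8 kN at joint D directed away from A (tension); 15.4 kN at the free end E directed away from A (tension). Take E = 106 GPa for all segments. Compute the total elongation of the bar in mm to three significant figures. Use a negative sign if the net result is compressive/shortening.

2.43 mm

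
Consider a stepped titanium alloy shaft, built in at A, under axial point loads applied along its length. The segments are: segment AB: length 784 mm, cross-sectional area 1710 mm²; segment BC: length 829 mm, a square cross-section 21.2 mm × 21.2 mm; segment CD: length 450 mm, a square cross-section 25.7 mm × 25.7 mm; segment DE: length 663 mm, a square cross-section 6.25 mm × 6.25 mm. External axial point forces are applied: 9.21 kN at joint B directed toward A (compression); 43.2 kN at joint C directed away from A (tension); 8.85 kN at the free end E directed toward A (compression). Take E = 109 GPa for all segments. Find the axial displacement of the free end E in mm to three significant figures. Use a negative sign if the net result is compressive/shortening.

-0.746 mm

Internal axial forces (sectioning from the free end, tension +): N_DE = -8.85 kN, N_CD = -8.85 kN, N_BC = 34.35 kN, N_AB = 25.14 kN.
A_BC = 449.4 mm².
A_CD = 660.5 mm².
A_DE = 39.06 mm².
δ_AB = 25140·784/(1710·109000) = 0.1057 mm
δ_BC = 34350·829/(449.4·109000) = 0.5813 mm
δ_CD = -8850·450/(660.5·109000) = -0.05532 mm
δ_DE = -8850·663/(39.06·109000) = -1.378 mm
δ = Σδ_i = -0.7464 mm.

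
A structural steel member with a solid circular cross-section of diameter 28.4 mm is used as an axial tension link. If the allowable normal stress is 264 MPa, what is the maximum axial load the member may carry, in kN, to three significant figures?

A = 633.5 mm².
P_max = σ_allow · A = 264 · 633.5 = 167200 N = 167.2 kN.

167 kN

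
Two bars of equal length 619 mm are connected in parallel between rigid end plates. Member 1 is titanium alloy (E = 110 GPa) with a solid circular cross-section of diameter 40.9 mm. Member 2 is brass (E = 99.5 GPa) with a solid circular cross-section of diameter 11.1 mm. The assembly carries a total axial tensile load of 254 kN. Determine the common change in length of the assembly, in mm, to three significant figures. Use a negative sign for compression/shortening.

A_1 = 1314 mm².
A_2 = 96.77 mm².
Equal strain + equilibrium ⇒ each member carries load in proportion to AE: A₁E₁ = 144500000 N, A₂E₂ = 9629000 N, ΣAE = 154100000 N.
δ = PL/ΣAE = 254000·619/154100000 = 1.02 mm.

1.02 mm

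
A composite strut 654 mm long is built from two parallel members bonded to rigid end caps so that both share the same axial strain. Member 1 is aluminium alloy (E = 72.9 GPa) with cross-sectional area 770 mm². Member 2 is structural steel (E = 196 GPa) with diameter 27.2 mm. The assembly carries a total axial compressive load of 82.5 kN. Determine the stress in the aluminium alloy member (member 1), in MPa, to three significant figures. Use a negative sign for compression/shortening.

A_2 = 581.1 mm².
Equal strain + equilibrium ⇒ each member carries load in proportion to AE: A₁E₁ = 56130000 N, A₂E₂ = 113900000 N, ΣAE = 170000000 N.
σ₁ = P·E₁/ΣAE = -82500·72900/170000000 = -35.37 MPa.

-35.4 MPa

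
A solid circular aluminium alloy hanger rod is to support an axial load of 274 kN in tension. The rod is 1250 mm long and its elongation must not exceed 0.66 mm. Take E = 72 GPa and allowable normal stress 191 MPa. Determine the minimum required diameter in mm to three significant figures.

Required area A ≥ P/σ_allow = 274000/191 = 1435 mm².
For a solid circular section, d ≥ √(4A/π) = 42.74 mm.
Elongation limit: A ≥ PL/(Eδ_allow) = 274000·1250/(72000·0.66) = 7207 mm² ⇒ d ≥ 95.8 mm.
The elongation limit governs.

95.8 mm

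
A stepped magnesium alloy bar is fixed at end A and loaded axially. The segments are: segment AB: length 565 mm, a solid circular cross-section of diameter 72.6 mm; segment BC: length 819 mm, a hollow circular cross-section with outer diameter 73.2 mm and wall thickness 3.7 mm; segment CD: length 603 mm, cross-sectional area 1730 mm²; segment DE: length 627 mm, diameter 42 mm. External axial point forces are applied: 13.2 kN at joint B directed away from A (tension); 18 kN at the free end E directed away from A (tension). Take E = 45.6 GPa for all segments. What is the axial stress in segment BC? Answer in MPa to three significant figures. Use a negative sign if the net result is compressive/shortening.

22.3 MPa

Internal axial forces (sectioning from the free end, tension +): N_DE = 18 kN, N_CD = 18 kN, N_BC = 18 kN, N_AB = 31.2 kN.
A_BC = 807.9 mm².
σ_BC = N_BC/A_BC = 18000/807.9 = 22.28 MPa.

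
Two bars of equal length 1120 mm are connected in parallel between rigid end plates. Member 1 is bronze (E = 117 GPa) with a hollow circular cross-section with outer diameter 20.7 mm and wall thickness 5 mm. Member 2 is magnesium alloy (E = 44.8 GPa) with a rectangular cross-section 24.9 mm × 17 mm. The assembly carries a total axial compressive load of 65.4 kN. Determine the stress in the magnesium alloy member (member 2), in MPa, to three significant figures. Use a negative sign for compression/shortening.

A_1 = 246.6 mm².
A_2 = 423.3 mm².
Equal strain + equilibrium ⇒ each member carries load in proportion to AE: A₁E₁ = 28850000 N, A₂E₂ = 18960000 N, ΣAE = 47820000 N.
σ₂ = P·E₂/ΣAE = -65400·44800/47820000 = -61.27 MPa.

-61.3 MPa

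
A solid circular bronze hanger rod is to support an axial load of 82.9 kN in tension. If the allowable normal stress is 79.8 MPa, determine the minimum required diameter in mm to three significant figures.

36.4 mm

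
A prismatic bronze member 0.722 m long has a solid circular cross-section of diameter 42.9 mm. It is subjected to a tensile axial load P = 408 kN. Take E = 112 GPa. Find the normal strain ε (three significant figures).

0.00252

A = 1445 mm².
σ = N/A = 282.3 MPa; ε = σ/E = 282.3/112000 = 2.520e-03.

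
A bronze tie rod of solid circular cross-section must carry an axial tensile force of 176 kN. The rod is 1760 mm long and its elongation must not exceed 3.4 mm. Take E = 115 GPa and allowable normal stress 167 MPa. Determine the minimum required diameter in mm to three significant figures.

36.6 mm

Required area A ≥ P/σ_allow = 176000/167 = 1054 mm².
For a solid circular section, d ≥ √(4A/π) = 36.63 mm.
Elongation limit: A ≥ PL/(Eδ_allow) = 176000·1760/(115000·3.4) = 792.2 mm² ⇒ d ≥ 31.76 mm.
The stress limit governs.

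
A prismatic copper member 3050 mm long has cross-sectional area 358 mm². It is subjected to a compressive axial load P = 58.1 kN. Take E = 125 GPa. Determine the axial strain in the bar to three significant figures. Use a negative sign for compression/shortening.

σ = N/A = -162.3 MPa; ε = σ/E = -162.3/125000 = -1.298e-03.

-0.00130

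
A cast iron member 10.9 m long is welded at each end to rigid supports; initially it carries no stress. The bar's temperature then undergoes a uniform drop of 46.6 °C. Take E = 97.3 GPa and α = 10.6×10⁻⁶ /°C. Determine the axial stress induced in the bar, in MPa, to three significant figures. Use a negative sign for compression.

48.1 MPa

Free thermal expansion αLΔT = 10.6e-6 · 10900 · -46.6 = -5.384 mm.
The walls impose strain ε = −(-5.384)/10900 = 4.9396e-04; σ = Eε = 97300 · 4.9396e-04 = 48.06 MPa.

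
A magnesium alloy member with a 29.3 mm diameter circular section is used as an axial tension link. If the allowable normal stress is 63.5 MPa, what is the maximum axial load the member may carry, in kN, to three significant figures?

42.8 kN

A = 674.3 mm².
P_max = σ_allow · A = 63.5 · 674.3 = 42820 N = 42.82 kN.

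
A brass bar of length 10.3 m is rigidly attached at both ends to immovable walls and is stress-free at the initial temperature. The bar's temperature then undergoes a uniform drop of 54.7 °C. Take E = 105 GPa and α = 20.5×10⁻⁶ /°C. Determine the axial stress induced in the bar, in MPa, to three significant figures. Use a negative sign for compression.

Free thermal expansion αLΔT = 20.5e-6 · 10300 · -54.7 = -11.55 mm.
The walls impose strain ε = −(-11.55)/10300 = 1.1214e-03; σ = Eε = 105000 · 1.1214e-03 = 117.7 MPa.

118 MPa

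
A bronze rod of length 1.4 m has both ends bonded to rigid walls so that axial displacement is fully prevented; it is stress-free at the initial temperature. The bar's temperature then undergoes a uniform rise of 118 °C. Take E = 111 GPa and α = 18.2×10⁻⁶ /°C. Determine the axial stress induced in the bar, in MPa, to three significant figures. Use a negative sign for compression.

Free thermal expansion αLΔT = 18.2e-6 · 1400 · 118 = 3.007 mm.
The walls impose strain ε = −(3.007)/1400 = -2.1476e-03; σ = Eε = 111000 · -2.1476e-03 = -238.4 MPa.

-238 MPa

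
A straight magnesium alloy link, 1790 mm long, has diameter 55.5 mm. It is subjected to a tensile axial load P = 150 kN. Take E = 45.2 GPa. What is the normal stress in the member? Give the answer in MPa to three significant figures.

62.0 MPa

A = 2419 mm².
σ = N/A = 150000/2419 = 62 MPa.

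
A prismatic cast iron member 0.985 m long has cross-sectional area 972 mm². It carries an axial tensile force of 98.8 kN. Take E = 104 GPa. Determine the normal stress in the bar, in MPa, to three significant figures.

σ = N/A = 98800/972 = 101.6 MPa.

102 MPa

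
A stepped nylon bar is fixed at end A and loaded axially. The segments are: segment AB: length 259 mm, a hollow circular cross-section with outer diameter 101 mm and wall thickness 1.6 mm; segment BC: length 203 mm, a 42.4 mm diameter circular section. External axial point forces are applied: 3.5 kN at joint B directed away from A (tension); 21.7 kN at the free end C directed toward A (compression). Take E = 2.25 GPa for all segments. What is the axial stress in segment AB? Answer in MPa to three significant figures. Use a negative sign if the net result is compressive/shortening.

-36.4 MPa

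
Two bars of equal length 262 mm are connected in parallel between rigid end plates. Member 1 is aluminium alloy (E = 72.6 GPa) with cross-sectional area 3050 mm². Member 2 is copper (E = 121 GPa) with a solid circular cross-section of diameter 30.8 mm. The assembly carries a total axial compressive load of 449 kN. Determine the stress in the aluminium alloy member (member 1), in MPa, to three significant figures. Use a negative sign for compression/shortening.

A_2 = 745.1 mm².
Equal strain + equilibrium ⇒ each member carries load in proportion to AE: A₁E₁ = 221400000 N, A₂E₂ = 90150000 N, ΣAE = 311600000 N.
σ₁ = P·E₁/ΣAE = -449000·72600/311600000 = -104.6 MPa.

-105 MPa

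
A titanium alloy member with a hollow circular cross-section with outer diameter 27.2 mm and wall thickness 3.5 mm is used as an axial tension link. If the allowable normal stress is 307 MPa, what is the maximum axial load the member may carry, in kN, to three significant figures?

80.0 kN

A = 260.6 mm².
P_max = σ_allow · A = 307 · 260.6 = 80000 N = 80 kN.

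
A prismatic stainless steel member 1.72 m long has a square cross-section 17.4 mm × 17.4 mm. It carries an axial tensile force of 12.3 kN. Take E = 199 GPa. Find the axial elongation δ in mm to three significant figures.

0.351 mm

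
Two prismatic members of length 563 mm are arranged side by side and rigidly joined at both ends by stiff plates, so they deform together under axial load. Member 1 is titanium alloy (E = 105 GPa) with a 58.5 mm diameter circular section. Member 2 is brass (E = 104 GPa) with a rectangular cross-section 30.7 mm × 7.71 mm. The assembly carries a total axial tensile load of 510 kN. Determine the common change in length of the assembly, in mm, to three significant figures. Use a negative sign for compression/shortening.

0.936 mm

A_1 = 2688 mm².
A_2 = 236.7 mm².
Equal strain + equilibrium ⇒ each member carries load in proportion to AE: A₁E₁ = 282200000 N, A₂E₂ = 24620000 N, ΣAE = 306800000 N.
δ = PL/ΣAE = 510000·563/306800000 = 0.9358 mm.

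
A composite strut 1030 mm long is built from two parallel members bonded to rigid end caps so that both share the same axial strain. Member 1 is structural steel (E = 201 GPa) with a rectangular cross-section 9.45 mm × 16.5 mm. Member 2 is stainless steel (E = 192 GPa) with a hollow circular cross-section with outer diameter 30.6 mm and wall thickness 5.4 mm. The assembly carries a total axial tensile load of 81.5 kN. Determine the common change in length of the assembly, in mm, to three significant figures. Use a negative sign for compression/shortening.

0.740 mm

A_1 = 155.9 mm².
A_2 = 427.5 mm².
Equal strain + equilibrium ⇒ each member carries load in proportion to AE: A₁E₁ = 31340000 N, A₂E₂ = 82080000 N, ΣAE = 113400000 N.
δ = PL/ΣAE = 81500·1030/113400000 = 0.7401 mm.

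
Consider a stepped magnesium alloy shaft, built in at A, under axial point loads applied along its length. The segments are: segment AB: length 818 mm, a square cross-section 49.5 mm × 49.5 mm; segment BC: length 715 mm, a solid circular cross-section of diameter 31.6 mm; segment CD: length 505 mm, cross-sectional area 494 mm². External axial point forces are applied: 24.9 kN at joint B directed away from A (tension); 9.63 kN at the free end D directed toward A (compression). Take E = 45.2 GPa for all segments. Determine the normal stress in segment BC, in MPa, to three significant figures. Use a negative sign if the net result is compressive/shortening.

Internal axial forces (sectioning from the free end, tension +): N_CD = -9.63 kN, N_BC = -9.63 kN, N_AB = 15.27 kN.
A_BC = 784.3 mm².
σ_BC = N_BC/A_BC = -9630/784.3 = -12.28 MPa.

-12.3 MPa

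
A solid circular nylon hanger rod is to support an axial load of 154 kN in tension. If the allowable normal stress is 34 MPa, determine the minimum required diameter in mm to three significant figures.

75.9 mm

Required area A ≥ P/σ_allow = 154000/34 = 4529 mm².
For a solid circular section, d ≥ √(4A/π) = 75.94 mm.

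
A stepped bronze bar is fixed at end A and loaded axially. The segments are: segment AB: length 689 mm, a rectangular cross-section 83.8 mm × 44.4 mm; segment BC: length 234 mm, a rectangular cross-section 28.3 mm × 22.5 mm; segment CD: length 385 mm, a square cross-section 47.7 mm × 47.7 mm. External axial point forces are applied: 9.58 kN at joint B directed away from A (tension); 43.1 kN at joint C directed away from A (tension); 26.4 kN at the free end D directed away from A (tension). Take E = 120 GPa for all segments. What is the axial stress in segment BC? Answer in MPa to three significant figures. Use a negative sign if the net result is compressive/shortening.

Internal axial forces (sectioning from the free end, tension +): N_CD = 26.4 kN, N_BC = 69.5 kN, N_AB = 79.08 kN.
A_BC = 636.8 mm².
σ_BC = N_BC/A_BC = 69500/636.8 = 109.1 MPa.

109 MPa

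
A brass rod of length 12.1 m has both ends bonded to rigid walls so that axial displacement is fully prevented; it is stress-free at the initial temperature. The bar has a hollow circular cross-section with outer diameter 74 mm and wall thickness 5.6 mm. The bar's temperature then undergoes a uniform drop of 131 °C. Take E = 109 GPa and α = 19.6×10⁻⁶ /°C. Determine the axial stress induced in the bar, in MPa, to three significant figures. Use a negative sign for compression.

280 MPa

Free thermal expansion αLΔT = 19.6e-6 · 12100 · -131 = -31.07 mm.
The walls impose strain ε = −(-31.07)/12100 = 2.5676e-03; σ = Eε = 109000 · 2.5676e-03 = 279.9 MPa.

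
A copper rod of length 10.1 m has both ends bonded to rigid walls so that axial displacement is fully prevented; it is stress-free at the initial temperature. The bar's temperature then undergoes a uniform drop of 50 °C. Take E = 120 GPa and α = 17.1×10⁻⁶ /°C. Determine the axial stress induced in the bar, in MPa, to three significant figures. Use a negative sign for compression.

Free thermal expansion αLΔT = 17.1e-6 · 10100 · -50 = -8.636 mm.
The walls impose strain ε = −(-8.636)/10100 = 8.5500e-04; σ = Eε = 120000 · 8.5500e-04 = 102.6 MPa.

103 MPa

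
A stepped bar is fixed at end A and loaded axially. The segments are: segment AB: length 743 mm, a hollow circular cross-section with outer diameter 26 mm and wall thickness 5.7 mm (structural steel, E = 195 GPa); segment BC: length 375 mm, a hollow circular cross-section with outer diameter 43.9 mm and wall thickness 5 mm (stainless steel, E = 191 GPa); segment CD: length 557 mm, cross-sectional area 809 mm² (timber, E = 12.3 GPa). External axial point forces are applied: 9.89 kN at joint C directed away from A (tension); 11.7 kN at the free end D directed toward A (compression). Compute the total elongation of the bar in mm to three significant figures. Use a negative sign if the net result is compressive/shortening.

Internal axial forces (sectioning from the free end, tension +): N_CD = -11.7 kN, N_BC = -1.81 kN, N_AB = -1.81 kN.
A_AB = 363.5 mm².
A_BC = 611 mm².
δ_AB = -1810·743/(363.5·195000) = -0.01897 mm
δ_BC = -1810·375/(611·191000) = -0.005816 mm
δ_CD = -11700·557/(809·12300) = -0.6549 mm
δ = Σδ_i = -0.6797 mm.

-0.680 mm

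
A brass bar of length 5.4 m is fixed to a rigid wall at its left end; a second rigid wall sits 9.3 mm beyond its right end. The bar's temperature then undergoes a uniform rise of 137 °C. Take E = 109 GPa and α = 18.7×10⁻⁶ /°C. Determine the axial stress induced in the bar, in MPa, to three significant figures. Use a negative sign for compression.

-91.5 MPa

Free thermal expansion αLΔT = 18.7e-6 · 5400 · 137 = 13.83 mm.
The walls engage after the gap closes; constrained expansion = 13.83 − 9.3 = 4.534 mm.
The walls impose strain ε = −(4.534)/5400 = -8.3968e-04; σ = Eε = 109000 · -8.3968e-04 = -91.52 MPa.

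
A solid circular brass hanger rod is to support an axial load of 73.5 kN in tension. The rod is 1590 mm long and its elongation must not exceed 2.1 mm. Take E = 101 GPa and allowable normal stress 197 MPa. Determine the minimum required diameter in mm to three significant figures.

Required area A ≥ P/σ_allow = 73500/197 = 373.1 mm².
For a solid circular section, d ≥ √(4A/π) = 21.8 mm.
Elongation limit: A ≥ PL/(Eδ_allow) = 73500·1590/(101000·2.1) = 551 mm² ⇒ d ≥ 26.49 mm.
The elongation limit governs.

26.5 mm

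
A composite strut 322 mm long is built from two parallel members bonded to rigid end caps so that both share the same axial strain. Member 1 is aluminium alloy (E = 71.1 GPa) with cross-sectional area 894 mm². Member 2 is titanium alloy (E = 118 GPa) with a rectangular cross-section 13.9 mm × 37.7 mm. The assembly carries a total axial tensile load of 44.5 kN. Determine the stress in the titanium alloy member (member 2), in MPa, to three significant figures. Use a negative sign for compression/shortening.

A_2 = 524 mm².
Equal strain + equilibrium ⇒ each member carries load in proportion to AE: A₁E₁ = 63560000 N, A₂E₂ = 61840000 N, ΣAE = 125400000 N.
σ₂ = P·E₂/ΣAE = 44500·118000/125400000 = 41.87 MPa.

41.9 MPa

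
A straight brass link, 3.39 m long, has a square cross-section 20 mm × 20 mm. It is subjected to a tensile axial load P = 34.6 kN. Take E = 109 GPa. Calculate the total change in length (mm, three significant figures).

A = 400 mm².
δ_mech = NL/(AE) = 34600·3390/(400·109000) = 2.69 mm.

2.69 mm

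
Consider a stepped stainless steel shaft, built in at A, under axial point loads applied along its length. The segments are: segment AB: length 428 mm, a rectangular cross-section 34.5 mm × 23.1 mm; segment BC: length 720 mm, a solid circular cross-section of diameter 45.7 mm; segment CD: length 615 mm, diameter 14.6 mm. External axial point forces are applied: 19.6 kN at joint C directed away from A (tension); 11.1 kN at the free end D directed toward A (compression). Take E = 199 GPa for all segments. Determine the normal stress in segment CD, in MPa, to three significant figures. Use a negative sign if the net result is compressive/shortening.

-66.3 MPa

Internal axial forces (sectioning from the free end, tension +): N_CD = -11.1 kN, N_BC = 8.5 kN, N_AB = 8.5 kN.
A_CD = 167.4 mm².
σ_CD = N_CD/A_CD = -11100/167.4 = -66.3 MPa.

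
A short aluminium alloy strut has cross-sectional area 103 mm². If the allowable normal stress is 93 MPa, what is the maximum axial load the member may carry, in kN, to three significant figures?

P_max = σ_allow · A = 93 · 103 = 9579 N = 9.579 kN.

9.58 kN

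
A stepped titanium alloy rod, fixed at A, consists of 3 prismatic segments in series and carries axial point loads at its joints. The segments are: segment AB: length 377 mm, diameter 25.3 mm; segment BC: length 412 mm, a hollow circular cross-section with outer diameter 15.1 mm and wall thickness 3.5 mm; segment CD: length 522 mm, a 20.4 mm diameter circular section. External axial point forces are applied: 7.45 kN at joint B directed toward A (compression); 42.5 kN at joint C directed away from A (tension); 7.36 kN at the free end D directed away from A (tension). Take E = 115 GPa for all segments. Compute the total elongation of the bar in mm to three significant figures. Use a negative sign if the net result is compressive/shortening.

1.78 mm

Internal axial forces (sectioning from the free end, tension +): N_CD = 7.36 kN, N_BC = 49.86 kN, N_AB = 42.41 kN.
A_AB = 502.7 mm².
A_BC = 127.5 mm².
A_CD = 326.9 mm².
δ_AB = 42410·377/(502.7·115000) = 0.2766 mm
δ_BC = 49860·412/(127.5·115000) = 1.4 mm
δ_CD = 7360·522/(326.9·115000) = 0.1022 mm
δ = Σδ_i = 1.779 mm.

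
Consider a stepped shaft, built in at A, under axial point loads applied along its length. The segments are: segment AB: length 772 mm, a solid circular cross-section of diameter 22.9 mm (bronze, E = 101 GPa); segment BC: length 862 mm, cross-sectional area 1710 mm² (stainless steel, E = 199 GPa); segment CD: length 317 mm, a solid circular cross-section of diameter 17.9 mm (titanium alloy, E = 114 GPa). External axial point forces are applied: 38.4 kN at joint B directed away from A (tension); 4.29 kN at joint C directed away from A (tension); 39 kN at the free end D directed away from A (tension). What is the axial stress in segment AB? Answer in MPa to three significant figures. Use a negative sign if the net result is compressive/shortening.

Internal axial forces (sectioning from the free end, tension +): N_CD = 39 kN, N_BC = 43.29 kN, N_AB = 81.69 kN.
A_AB = 411.9 mm².
σ_AB = N_AB/A_AB = 81690/411.9 = 198.3 MPa.

198 MPa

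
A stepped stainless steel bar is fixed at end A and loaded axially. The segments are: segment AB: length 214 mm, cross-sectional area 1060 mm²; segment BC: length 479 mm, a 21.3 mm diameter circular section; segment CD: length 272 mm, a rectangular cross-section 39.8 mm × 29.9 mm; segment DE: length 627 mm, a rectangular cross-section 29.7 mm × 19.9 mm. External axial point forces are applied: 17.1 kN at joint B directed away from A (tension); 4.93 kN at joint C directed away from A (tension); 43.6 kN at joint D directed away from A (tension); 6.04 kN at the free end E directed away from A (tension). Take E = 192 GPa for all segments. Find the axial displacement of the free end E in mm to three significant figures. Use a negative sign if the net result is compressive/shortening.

0.550 mm

Internal axial forces (sectioning from the free end, tension +): N_DE = 6.04 kN, N_CD = 49.64 kN, N_BC = 54.57 kN, N_AB = 71.67 kN.
A_BC = 356.3 mm².
A_CD = 1190 mm².
A_DE = 591 mm².
δ_AB = 71670·214/(1060·192000) = 0.07536 mm
δ_BC = 54570·479/(356.3·192000) = 0.3821 mm
δ_CD = 49640·272/(1190·192000) = 0.05909 mm
δ_DE = 6040·627/(591·192000) = 0.03337 mm
δ = Σδ_i = 0.5499 mm.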